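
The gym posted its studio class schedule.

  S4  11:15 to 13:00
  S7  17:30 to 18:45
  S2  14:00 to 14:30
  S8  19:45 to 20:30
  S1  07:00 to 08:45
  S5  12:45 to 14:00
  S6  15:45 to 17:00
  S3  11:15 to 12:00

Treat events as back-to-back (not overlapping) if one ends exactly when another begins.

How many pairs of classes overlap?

Sorted by start: S1, S3, S4, S5, S2, S6, S7, S8.
S3 starts after S1 ends, so nothing later overlaps S1 either.
S4 starts before S3 ends → S3 and S4 overlap.
S5 starts after S3 ends, so nothing later overlaps S3 either.
S5 starts before S4 ends → S4 and S5 overlap.
S2 starts after S4 ends, so nothing later overlaps S4 either.
S2 starts exactly when S5 ends (back-to-back, no overlap), so nothing later overlaps S5 either.
S6 starts after S2 ends, so nothing later overlaps S2 either.
S7 starts after S6 ends, so nothing later overlaps S6 either.
S8 starts after S7 ends.
Overlapping pairs: S3 & S4, S4 & S5 — 2 in total.

2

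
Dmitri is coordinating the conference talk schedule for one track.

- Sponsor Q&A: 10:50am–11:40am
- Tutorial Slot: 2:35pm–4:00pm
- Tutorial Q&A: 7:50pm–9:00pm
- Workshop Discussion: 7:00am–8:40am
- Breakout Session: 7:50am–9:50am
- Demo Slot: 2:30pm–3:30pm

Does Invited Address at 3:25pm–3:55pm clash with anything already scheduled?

Yes — it overlaps Demo Slot, Tutorial Slot

Workshop Discussion: ends 8:40am at or before Invited Address starts 3:25pm → clear.
Breakout Session: ends 9:50am at or before Invited Address starts 3:25pm → clear.
Sponsor Q&A: ends 11:40am at or before Invited Address starts 3:25pm → clear.
Demo Slot: starts 2:30pm before Invited Address ends 3:55pm, and ends 3:30pm after Invited Address starts 3:25pm → overlap.
Tutorial Slot: starts 2:35pm before Invited Address ends 3:55pm, and ends 4:00pm after Invited Address starts 3:25pm → overlap.
Tutorial Q&A: starts 7:50pm at or after Invited Address ends 3:55pm → clear.
Invited Address overlaps Demo Slot, Tutorial Slot.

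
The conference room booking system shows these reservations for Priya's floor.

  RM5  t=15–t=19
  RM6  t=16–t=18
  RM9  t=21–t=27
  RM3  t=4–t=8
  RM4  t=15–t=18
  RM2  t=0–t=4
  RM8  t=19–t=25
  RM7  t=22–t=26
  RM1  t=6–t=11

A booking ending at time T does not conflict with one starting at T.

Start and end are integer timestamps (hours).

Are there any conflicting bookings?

Sorted by start: RM2, RM3, RM1, RM4, RM5, RM6, RM8, RM9, RM7.
RM3 starts exactly when RM2 ends (back-to-back, no overlap) — done with RM2.
RM1 starts before RM3 ends → RM3 and RM1 overlap.
That's a conflict, so the schedule is not conflict-free.

Yes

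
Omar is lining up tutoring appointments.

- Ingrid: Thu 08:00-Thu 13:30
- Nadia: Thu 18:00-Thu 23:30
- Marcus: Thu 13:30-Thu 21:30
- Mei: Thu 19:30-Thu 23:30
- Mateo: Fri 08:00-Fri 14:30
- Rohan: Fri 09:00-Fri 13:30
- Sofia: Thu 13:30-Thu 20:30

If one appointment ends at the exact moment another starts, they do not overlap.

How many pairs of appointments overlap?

Check each pair: they overlap iff neither finishes before the other starts.
Sorted by start: Ingrid, Marcus, Sofia, Nadia, Mei, Mateo, Rohan.
Marcus starts exactly when Ingrid ends (back-to-back, no overlap) — done with Ingrid.
Sofia starts before Marcus ends → Marcus and Sofia overlap.
Nadia starts before Marcus ends → Marcus and Nadia overlap.
Mei starts before Marcus ends → Marcus and Mei overlap.
Mateo starts after Marcus ends — done with Marcus.
Nadia starts before Sofia ends → Sofia and Nadia overlap.
Mei starts before Sofia ends → Sofia and Mei overlap.
Mateo starts after Sofia ends — done with Sofia.
Mei starts before Nadia ends → Nadia and Mei overlap.
Mateo starts after Nadia ends — done with Nadia.
Mateo starts after Mei ends — done with Mei.
Rohan starts before Mateo ends → Mateo and Rohan overlap.
Overlapping pairs: Marcus & Mei, Marcus & Nadia, Marcus & Sofia, Mateo & Rohan, Mei & Nadia, Mei & Sofia, Nadia & Sofia — 7 in total.

7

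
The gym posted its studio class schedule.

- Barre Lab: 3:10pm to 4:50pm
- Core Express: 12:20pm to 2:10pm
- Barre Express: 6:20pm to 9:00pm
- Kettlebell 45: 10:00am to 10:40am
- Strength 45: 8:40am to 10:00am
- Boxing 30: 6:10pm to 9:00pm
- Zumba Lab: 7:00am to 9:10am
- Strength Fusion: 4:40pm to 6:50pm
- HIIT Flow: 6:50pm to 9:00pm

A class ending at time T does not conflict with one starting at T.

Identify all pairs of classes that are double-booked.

Barre Express & Boxing 30, Barre Express & HIIT Flow, Barre Express & Strength Fusion, Barre Lab & Strength Fusion, Boxing 30 & HIIT Flow, Boxing 30 & Strength Fusion, Strength 45 & Zumba Lab

Sorted by start: Zumba Lab, Strength 45, Kettlebell 45, Core Express, Barre Lab, Strength Fusion, Boxing 30, Barre Express, HIIT Flow.
Strength 45 starts before Zumba Lab ends → Zumba Lab and Strength 45 overlap.
Kettlebell 45 starts after Zumba Lab ends; Zumba Lab is clear from here.
Kettlebell 45 starts exactly when Strength 45 ends (back-to-back, no overlap); Strength 45 is clear from here.
Core Express starts after Kettlebell 45 ends; Kettlebell 45 is clear from here.
Barre Lab starts after Core Express ends; Core Express is clear from here.
Strength Fusion starts before Barre Lab ends → Barre Lab and Strength Fusion overlap.
Boxing 30 starts after Barre Lab ends; Barre Lab is clear from here.
Boxing 30 starts before Strength Fusion ends → Strength Fusion and Boxing 30 overlap.
Barre Express starts before Strength Fusion ends → Strength Fusion and Barre Express overlap.
HIIT Flow starts exactly when Strength Fusion ends (back-to-back, no overlap).
Barre Express starts before Boxing 30 ends → Boxing 30 and Barre Express overlap.
HIIT Flow starts before Boxing 30 ends → Boxing 30 and HIIT Flow overlap.
HIIT Flow starts before Barre Express ends → Barre Express and HIIT Flow overlap.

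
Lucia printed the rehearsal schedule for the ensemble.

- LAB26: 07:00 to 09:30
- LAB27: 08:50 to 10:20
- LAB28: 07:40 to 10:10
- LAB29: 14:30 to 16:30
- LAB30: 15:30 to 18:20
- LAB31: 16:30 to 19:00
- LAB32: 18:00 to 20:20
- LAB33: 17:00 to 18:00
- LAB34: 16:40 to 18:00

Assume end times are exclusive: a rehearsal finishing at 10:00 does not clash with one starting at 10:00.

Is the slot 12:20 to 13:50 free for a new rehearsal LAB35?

Yes — the slot is free

LAB26: ends 09:30 at or before LAB35 starts 12:20 → clear.
LAB28: ends 10:10 at or before LAB35 starts 12:20 → clear.
LAB27: ends 10:20 at or before LAB35 starts 12:20 → clear.
LAB29: starts 14:30 at or after LAB35 ends 13:50 → clear.
LAB30: starts 15:30 at or after LAB35 ends 13:50 → clear.
LAB31: starts 16:30 at or after LAB35 ends 13:50 → clear.
LAB34: starts 16:40 at or after LAB35 ends 13:50 → clear.
LAB33: starts 17:00 at or after LAB35 ends 13:50 → clear.
LAB32: starts 18:00 at or after LAB35 ends 13:50 → clear.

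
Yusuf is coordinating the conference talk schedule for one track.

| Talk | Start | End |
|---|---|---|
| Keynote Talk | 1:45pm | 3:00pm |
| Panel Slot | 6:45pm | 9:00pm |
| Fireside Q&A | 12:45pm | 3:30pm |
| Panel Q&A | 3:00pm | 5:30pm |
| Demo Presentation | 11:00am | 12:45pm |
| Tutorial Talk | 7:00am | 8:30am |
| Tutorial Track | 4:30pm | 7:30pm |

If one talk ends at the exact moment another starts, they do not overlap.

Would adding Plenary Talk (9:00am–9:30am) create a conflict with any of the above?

No — it doesn't clash with anything

Tutorial Talk: ends 8:30am at or before Plenary Talk starts 9:00am → clear.
Demo Presentation: starts 11:00am at or after Plenary Talk ends 9:30am → clear.
Fireside Q&A: starts 12:45pm at or after Plenary Talk ends 9:30am → clear.
Keynote Talk: starts 1:45pm at or after Plenary Talk ends 9:30am → clear.
Panel Q&A: starts 3:00pm at or after Plenary Talk ends 9:30am → clear.
Tutorial Track: starts 4:30pm at or after Plenary Talk ends 9:30am → clear.
Panel Slot: starts 6:45pm at or after Plenary Talk ends 9:30am → clear.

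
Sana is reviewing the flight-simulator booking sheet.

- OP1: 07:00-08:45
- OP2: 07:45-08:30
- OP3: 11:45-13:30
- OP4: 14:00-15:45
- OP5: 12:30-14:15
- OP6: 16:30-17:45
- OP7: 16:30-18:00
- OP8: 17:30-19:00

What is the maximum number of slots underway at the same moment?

Walk through starts and ends in time order (an end at T is processed before a start at T):
07:00 start OP1 → 1
07:45 start OP2 → 2
08:30 end OP2 → 1
08:45 end OP1 → 0
11:45 start OP3 → 1
12:30 start OP5 → 2
13:30 end OP3 → 1
14:00 start OP4 → 2
14:15 end OP5 → 1
15:45 end OP4 → 0
16:30 start OP6 → 1
16:30 start OP7 → 2
17:30 start OP8 → 3
17:45 end OP6 → 2
18:00 end OP7 → 1
19:00 end OP8 → 0
Peak is 3, at 17:30 (OP6, OP7, OP8).

3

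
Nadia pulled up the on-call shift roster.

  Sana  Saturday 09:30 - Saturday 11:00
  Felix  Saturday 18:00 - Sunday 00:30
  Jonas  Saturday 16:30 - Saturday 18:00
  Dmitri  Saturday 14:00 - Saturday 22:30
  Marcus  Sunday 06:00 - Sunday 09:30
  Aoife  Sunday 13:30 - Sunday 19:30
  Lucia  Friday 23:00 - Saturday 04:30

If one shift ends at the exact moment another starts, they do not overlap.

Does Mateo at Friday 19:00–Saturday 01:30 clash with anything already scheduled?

Lucia: starts Friday 23:00 before Mateo ends Saturday 01:30, and ends Saturday 04:30 after Mateo starts Friday 19:00 → overlap.
Sana: starts Saturday 09:30 at or after Mateo ends Saturday 01:30 → clear.
Dmitri: starts Saturday 14:00 at or after Mateo ends Saturday 01:30 → clear.
Jonas: starts Saturday 16:30 at or after Mateo ends Saturday 01:30 → clear.
Felix: starts Saturday 18:00 at or after Mateo ends Saturday 01:30 → clear.
Marcus: starts Sunday 06:00 at or after Mateo ends Saturday 01:30 → clear.
Aoife: starts Sunday 13:30 at or after Mateo ends Saturday 01:30 → clear.
Mateo overlaps Lucia.

Yes — it overlaps Lucia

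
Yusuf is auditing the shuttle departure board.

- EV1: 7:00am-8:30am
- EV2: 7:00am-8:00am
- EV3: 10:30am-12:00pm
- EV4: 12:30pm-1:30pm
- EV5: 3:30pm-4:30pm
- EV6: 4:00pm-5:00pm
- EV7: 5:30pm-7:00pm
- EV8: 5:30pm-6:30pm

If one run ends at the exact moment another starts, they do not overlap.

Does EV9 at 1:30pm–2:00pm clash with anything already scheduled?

No — it doesn't clash with anything

EV1: ends 8:30am at or before EV9 starts 1:30pm → clear.
EV2: ends 8:00am at or before EV9 starts 1:30pm → clear.
EV3: ends 12:00pm at or before EV9 starts 1:30pm → clear.
EV4: ends 1:30pm at or before EV9 starts 1:30pm → clear.
EV5: starts 3:30pm at or after EV9 ends 2:00pm → clear.
EV6: starts 4:00pm at or after EV9 ends 2:00pm → clear.
EV7: starts 5:30pm at or after EV9 ends 2:00pm → clear.
EV8: starts 5:30pm at or after EV9 ends 2:00pm → clear.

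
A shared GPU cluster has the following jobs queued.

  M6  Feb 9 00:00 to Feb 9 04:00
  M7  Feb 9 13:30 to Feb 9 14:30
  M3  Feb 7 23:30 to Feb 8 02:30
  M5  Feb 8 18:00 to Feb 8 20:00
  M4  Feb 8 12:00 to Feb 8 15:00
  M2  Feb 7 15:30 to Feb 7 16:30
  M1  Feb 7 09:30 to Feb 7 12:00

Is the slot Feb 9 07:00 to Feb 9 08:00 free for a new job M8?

Yes — the slot is free

M1: ends Feb 7 12:00 at or before M8 starts Feb 9 07:00 → clear.
M2: ends Feb 7 16:30 at or before M8 starts Feb 9 07:00 → clear.
M3: ends Feb 8 02:30 at or before M8 starts Feb 9 07:00 → clear.
M4: ends Feb 8 15:00 at or before M8 starts Feb 9 07:00 → clear.
M5: ends Feb 8 20:00 at or before M8 starts Feb 9 07:00 → clear.
M6: ends Feb 9 04:00 at or before M8 starts Feb 9 07:00 → clear.
M7: starts Feb 9 13:30 at or after M8 ends Feb 9 08:00 → clear.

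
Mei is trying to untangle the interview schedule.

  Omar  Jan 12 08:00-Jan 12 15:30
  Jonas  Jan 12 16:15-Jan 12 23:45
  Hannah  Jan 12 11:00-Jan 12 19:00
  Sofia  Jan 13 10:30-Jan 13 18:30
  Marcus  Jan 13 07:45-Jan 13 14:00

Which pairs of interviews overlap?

Hannah & Jonas, Hannah & Omar, Marcus & Sofia

Sorted by start: Omar, Hannah, Jonas, Marcus, Sofia.
Hannah starts before Omar ends → Omar and Hannah overlap.
Jonas starts after Omar ends — done with Omar.
Jonas starts before Hannah ends → Hannah and Jonas overlap.
Marcus starts after Hannah ends — done with Hannah.
Marcus starts after Jonas ends — done with Jonas.
Sofia starts before Marcus ends → Marcus and Sofia overlap.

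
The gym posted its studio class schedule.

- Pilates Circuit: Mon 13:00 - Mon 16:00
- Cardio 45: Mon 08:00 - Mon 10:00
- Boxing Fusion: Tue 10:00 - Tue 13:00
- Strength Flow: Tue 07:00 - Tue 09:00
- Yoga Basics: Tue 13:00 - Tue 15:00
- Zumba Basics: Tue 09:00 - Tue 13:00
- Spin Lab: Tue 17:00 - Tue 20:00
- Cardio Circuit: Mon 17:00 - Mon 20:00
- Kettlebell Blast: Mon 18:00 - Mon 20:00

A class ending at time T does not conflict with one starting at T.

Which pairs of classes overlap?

Boxing Fusion & Zumba Basics, Cardio Circuit & Kettlebell Blast

Sorted by start: Cardio 45, Pilates Circuit, Cardio Circuit, Kettlebell Blast, Strength Flow, Zumba Basics, Boxing Fusion, Yoga Basics, Spin Lab.
Pilates Circuit starts after Cardio 45 ends, so Cardio 45 has no further overlaps.
Cardio Circuit starts after Pilates Circuit ends, so Pilates Circuit has no further overlaps.
Kettlebell Blast starts before Cardio Circuit ends → Cardio Circuit and Kettlebell Blast overlap.
Strength Flow starts after Cardio Circuit ends, so Cardio Circuit has no further overlaps.
Strength Flow starts after Kettlebell Blast ends, so Kettlebell Blast has no further overlaps.
Zumba Basics starts exactly when Strength Flow ends (back-to-back, no overlap), so Strength Flow has no further overlaps.
Boxing Fusion starts before Zumba Basics ends → Zumba Basics and Boxing Fusion overlap.
Yoga Basics starts exactly when Zumba Basics ends (back-to-back, no overlap), so Zumba Basics has no further overlaps.
Yoga Basics starts exactly when Boxing Fusion ends (back-to-back, no overlap), so Boxing Fusion has no further overlaps.
Spin Lab starts after Yoga Basics ends.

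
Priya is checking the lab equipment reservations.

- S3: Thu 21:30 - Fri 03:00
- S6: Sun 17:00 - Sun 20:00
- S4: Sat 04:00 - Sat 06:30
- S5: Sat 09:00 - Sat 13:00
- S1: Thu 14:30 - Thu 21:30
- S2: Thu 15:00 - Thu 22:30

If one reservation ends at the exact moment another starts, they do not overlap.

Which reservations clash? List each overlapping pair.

Sorted by start: S1, S2, S3, S4, S5, S6.
S2 starts before S1 ends → S1 and S2 overlap.
S3 starts exactly when S1 ends (back-to-back, no overlap), so nothing later overlaps S1 either.
S3 starts before S2 ends → S2 and S3 overlap.
S4 starts after S2 ends, so nothing later overlaps S2 either.
S4 starts after S3 ends, so nothing later overlaps S3 either.
S5 starts after S4 ends, so nothing later overlaps S4 either.
S6 starts after S5 ends.

S1 & S2, S2 & S3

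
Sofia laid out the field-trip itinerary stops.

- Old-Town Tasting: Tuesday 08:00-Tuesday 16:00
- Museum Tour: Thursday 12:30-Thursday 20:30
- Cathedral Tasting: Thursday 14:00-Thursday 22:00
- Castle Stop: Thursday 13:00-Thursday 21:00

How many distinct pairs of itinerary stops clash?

Sorted by start: Old-Town Tasting, Museum Tour, Castle Stop, Cathedral Tasting.
Museum Tour starts after Old-Town Tasting ends — done with Old-Town Tasting.
Castle Stop starts before Museum Tour ends → Museum Tour and Castle Stop overlap.
Cathedral Tasting starts before Museum Tour ends → Museum Tour and Cathedral Tasting overlap.
Cathedral Tasting starts before Castle Stop ends → Castle Stop and Cathedral Tasting overlap.
Overlapping pairs: Castle Stop & Cathedral Tasting, Castle Stop & Museum Tour, Cathedral Tasting & Museum Tour — 3 in total.

3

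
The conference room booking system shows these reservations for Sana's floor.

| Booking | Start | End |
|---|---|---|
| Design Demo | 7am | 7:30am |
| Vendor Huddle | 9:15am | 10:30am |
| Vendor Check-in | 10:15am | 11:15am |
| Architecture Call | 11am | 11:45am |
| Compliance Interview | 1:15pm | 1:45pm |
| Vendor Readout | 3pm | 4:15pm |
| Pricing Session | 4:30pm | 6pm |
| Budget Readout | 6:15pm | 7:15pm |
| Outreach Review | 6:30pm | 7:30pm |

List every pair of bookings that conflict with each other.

Architecture Call & Vendor Check-in, Budget Readout & Outreach Review, Vendor Check-in & Vendor Huddle

Sorted by start: Design Demo, Vendor Huddle, Vendor Check-in, Architecture Call, Compliance Interview, Vendor Readout, Pricing Session, Budget Readout, Outreach Review.
Vendor Huddle starts after Design Demo ends, so Design Demo has no further overlaps.
Vendor Check-in starts before Vendor Huddle ends → Vendor Huddle and Vendor Check-in overlap.
Architecture Call starts after Vendor Huddle ends, so Vendor Huddle has no further overlaps.
Architecture Call starts before Vendor Check-in ends → Vendor Check-in and Architecture Call overlap.
Compliance Interview starts after Vendor Check-in ends, so Vendor Check-in has no further overlaps.
Compliance Interview starts after Architecture Call ends, so Architecture Call has no further overlaps.
Vendor Readout starts after Compliance Interview ends, so Compliance Interview has no further overlaps.
Pricing Session starts after Vendor Readout ends, so Vendor Readout has no further overlaps.
Budget Readout starts after Pricing Session ends, so Pricing Session has no further overlaps.
Outreach Review starts before Budget Readout ends → Budget Readout and Outreach Review overlap.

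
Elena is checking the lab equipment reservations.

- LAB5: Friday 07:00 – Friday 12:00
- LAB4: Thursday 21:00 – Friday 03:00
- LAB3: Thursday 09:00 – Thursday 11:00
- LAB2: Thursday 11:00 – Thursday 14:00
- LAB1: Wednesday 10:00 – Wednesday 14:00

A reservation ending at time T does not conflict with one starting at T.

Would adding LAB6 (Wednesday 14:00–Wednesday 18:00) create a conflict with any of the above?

No — it doesn't clash with anything

LAB1: ends Wednesday 14:00 at or before LAB6 starts Wednesday 14:00 → clear.
LAB3: starts Thursday 09:00 at or after LAB6 ends Wednesday 18:00 → clear.
LAB2: starts Thursday 11:00 at or after LAB6 ends Wednesday 18:00 → clear.
LAB4: starts Thursday 21:00 at or after LAB6 ends Wednesday 18:00 → clear.
LAB5: starts Friday 07:00 at or after LAB6 ends Wednesday 18:00 → clear.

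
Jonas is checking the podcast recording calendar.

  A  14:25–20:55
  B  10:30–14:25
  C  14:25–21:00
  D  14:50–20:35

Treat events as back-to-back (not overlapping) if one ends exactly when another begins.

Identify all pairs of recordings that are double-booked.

A & C, A & D, C & D

Sorted by start: B, A, C, D.
A starts exactly when B ends (back-to-back, no overlap); B is clear from here.
C starts before A ends → A and C overlap.
D starts before A ends → A and D overlap.
D starts before C ends → C and D overlap.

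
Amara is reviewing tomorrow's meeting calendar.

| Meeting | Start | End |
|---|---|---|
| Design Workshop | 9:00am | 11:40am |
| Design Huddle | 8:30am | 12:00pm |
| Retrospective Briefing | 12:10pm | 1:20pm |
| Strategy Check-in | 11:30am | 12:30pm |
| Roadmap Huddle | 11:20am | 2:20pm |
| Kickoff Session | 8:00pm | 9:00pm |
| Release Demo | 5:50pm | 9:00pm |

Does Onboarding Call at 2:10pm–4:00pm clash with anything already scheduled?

Yes — it overlaps Roadmap Huddle

Design Huddle: ends 12:00pm at or before Onboarding Call starts 2:10pm → clear.
Design Workshop: ends 11:40am at or before Onboarding Call starts 2:10pm → clear.
Roadmap Huddle: starts 11:20am before Onboarding Call ends 4:00pm, and ends 2:20pm after Onboarding Call starts 2:10pm → overlap.
Strategy Check-in: ends 12:30pm at or before Onboarding Call starts 2:10pm → clear.
Retrospective Briefing: ends 1:20pm at or before Onboarding Call starts 2:10pm → clear.
Release Demo: starts 5:50pm at or after Onboarding Call ends 4:00pm → clear.
Kickoff Session: starts 8:00pm at or after Onboarding Call ends 4:00pm → clear.
Onboarding Call overlaps Roadmap Huddle.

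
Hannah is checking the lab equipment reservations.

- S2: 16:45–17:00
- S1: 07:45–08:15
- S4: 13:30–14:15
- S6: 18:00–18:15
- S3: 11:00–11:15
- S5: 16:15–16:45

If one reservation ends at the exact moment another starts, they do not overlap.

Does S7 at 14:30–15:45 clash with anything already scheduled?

S1: ends 08:15 at or before S7 starts 14:30 → clear.
S3: ends 11:15 at or before S7 starts 14:30 → clear.
S4: ends 14:15 at or before S7 starts 14:30 → clear.
S5: starts 16:15 at or after S7 ends 15:45 → clear.
S2: starts 16:45 at or after S7 ends 15:45 → clear.
S6: starts 18:00 at or after S7 ends 15:45 → clear.

No — it doesn't clash with anything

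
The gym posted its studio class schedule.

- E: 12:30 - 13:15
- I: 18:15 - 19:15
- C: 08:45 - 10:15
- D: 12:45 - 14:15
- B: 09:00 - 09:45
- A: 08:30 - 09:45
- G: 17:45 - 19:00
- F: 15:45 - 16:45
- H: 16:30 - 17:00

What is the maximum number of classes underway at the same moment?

Sort all start/end points and keep a running count:
08:30 start A → 1
08:45 start C → 2
09:00 start B → 3
09:45 end A → 2
09:45 end B → 1
10:15 end C → 0
12:30 start E → 1
12:45 start D → 2
13:15 end E → 1
14:15 end D → 0
15:45 start F → 1
16:30 start H → 2
16:45 end F → 1
17:00 end H → 0
17:45 start G → 1
18:15 start I → 2
19:00 end G → 1
19:15 end I → 0
Peak is 3, at 09:00 (A, B, C).

3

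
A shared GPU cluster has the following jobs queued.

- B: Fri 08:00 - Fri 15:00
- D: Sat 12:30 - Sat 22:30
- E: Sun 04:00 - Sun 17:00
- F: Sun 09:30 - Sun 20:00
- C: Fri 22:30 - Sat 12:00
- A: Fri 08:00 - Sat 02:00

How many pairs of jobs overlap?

Sorted by start: A, B, C, D, E, F.
B starts before A ends → A and B overlap.
C starts before A ends → A and C overlap.
D starts after A ends; A is clear from here.
C starts after B ends; B is clear from here.
D starts after C ends; C is clear from here.
E starts after D ends; D is clear from here.
F starts before E ends → E and F overlap.
Overlapping pairs: A & B, A & C, E & F — 3 in total.

3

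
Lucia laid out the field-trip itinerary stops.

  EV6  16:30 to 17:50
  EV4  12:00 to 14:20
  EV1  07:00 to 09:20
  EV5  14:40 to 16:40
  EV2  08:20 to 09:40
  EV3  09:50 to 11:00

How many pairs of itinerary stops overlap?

Two intervals overlap when each starts before the other ends.
Sorted by start: EV1, EV2, EV3, EV4, EV5, EV6.
EV2 starts before EV1 ends → EV1 and EV2 overlap.
EV3 starts after EV1 ends; EV1 is clear from here.
EV3 starts after EV2 ends; EV2 is clear from here.
EV4 starts after EV3 ends; EV3 is clear from here.
EV5 starts after EV4 ends; EV4 is clear from here.
EV6 starts before EV5 ends → EV5 and EV6 overlap.
Overlapping pairs: EV1 & EV2, EV5 & EV6 — 2 in total.

2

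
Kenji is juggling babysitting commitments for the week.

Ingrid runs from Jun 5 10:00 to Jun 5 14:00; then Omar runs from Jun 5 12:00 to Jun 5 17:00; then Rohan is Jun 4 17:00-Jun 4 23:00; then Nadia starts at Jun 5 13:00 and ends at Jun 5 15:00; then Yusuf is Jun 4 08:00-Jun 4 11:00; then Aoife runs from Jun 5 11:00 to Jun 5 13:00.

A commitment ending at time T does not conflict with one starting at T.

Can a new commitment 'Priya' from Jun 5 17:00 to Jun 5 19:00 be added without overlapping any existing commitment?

Yusuf: ends Jun 4 11:00 at or before Priya starts Jun 5 17:00 → clear.
Rohan: ends Jun 4 23:00 at or before Priya starts Jun 5 17:00 → clear.
Ingrid: ends Jun 5 14:00 at or before Priya starts Jun 5 17:00 → clear.
Aoife: ends Jun 5 13:00 at or before Priya starts Jun 5 17:00 → clear.
Omar: ends Jun 5 17:00 at or before Priya starts Jun 5 17:00 → clear.
Nadia: ends Jun 5 15:00 at or before Priya starts Jun 5 17:00 → clear.

Yes — the slot is free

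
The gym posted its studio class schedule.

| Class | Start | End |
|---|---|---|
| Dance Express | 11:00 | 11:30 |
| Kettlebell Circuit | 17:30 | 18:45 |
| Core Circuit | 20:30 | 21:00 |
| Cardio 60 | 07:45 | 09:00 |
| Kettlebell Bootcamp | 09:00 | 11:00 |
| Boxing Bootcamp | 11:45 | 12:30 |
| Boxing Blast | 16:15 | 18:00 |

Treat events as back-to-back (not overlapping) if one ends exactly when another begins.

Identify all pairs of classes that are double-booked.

Sorted by start: Cardio 60, Kettlebell Bootcamp, Dance Express, Boxing Bootcamp, Boxing Blast, Kettlebell Circuit, Core Circuit.
Kettlebell Bootcamp starts exactly when Cardio 60 ends (back-to-back, no overlap), so Cardio 60 has no further overlaps.
Dance Express starts exactly when Kettlebell Bootcamp ends (back-to-back, no overlap), so Kettlebell Bootcamp has no further overlaps.
Boxing Bootcamp starts after Dance Express ends, so Dance Express has no further overlaps.
Boxing Blast starts after Boxing Bootcamp ends, so Boxing Bootcamp has no further overlaps.
Kettlebell Circuit starts before Boxing Blast ends → Boxing Blast and Kettlebell Circuit overlap.
Core Circuit starts after Boxing Blast ends.
Core Circuit starts after Kettlebell Circuit ends.

Boxing Blast & Kettlebell Circuit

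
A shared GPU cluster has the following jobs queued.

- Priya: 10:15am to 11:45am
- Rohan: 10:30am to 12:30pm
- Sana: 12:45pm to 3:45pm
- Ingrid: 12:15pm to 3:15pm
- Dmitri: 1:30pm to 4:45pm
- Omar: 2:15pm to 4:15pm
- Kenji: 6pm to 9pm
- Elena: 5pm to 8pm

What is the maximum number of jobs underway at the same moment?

Walk through starts and ends in time order (an end at T is processed before a start at T):
10:15am start Priya → 1
10:30am start Rohan → 2
11:45am end Priya → 1
12:15pm start Ingrid → 2
12:30pm end Rohan → 1
12:45pm start Sana → 2
1:30pm start Dmitri → 3
2:15pm start Omar → 4
3:15pm end Ingrid → 3
3:45pm end Sana → 2
4:15pm end Omar → 1
4:45pm end Dmitri → 0
5pm start Elena → 1
6pm start Kenji → 2
8pm end Elena → 1
9pm end Kenji → 0
Peak is 4, at 2:15pm (Dmitri, Ingrid, Omar, Sana).

4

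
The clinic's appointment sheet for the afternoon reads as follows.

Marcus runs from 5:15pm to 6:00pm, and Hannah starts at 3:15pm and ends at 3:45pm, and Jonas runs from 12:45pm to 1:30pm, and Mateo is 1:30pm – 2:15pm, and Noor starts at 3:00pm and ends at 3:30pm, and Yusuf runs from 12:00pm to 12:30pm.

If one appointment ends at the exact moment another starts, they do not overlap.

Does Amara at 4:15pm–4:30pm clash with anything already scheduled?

No — it doesn't clash with anything

Yusuf: ends 12:30pm at or before Amara starts 4:15pm → clear.
Jonas: ends 1:30pm at or before Amara starts 4:15pm → clear.
Mateo: ends 2:15pm at or before Amara starts 4:15pm → clear.
Noor: ends 3:30pm at or before Amara starts 4:15pm → clear.
Hannah: ends 3:45pm at or before Amara starts 4:15pm → clear.
Marcus: starts 5:15pm at or after Amara ends 4:30pm → clear.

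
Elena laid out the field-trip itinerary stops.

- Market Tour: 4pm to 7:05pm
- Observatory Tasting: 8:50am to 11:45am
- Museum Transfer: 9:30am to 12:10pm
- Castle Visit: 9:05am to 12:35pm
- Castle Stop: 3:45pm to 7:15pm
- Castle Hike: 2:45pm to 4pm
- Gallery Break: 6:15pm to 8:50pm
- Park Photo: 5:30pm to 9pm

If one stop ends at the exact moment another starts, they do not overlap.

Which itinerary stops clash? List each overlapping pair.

Castle Hike & Castle Stop, Castle Stop & Gallery Break, Castle Stop & Market Tour, Castle Stop & Park Photo, Castle Visit & Museum Transfer, Castle Visit & Observatory Tasting, Gallery Break & Market Tour, Gallery Break & Park Photo, Market Tour & Park Photo, Museum Transfer & Observatory Tasting

Sorted by start: Observatory Tasting, Castle Visit, Museum Transfer, Castle Hike, Castle Stop, Market Tour, Park Photo, Gallery Break.
Castle Visit starts before Observatory Tasting ends → Observatory Tasting and Castle Visit overlap.
Museum Transfer starts before Observatory Tasting ends → Observatory Tasting and Museum Transfer overlap.
Castle Hike starts after Observatory Tasting ends — done with Observatory Tasting.
Museum Transfer starts before Castle Visit ends → Castle Visit and Museum Transfer overlap.
Castle Hike starts after Castle Visit ends — done with Castle Visit.
Castle Hike starts after Museum Transfer ends — done with Museum Transfer.
Castle Stop starts before Castle Hike ends → Castle Hike and Castle Stop overlap.
Market Tour starts exactly when Castle Hike ends (back-to-back, no overlap) — done with Castle Hike.
Market Tour starts before Castle Stop ends → Castle Stop and Market Tour overlap.
Park Photo starts before Castle Stop ends → Castle Stop and Park Photo overlap.
Gallery Break starts before Castle Stop ends → Castle Stop and Gallery Break overlap.
Park Photo starts before Market Tour ends → Market Tour and Park Photo overlap.
Gallery Break starts before Market Tour ends → Market Tour and Gallery Break overlap.
Gallery Break starts before Park Photo ends → Park Photo and Gallery Break overlap.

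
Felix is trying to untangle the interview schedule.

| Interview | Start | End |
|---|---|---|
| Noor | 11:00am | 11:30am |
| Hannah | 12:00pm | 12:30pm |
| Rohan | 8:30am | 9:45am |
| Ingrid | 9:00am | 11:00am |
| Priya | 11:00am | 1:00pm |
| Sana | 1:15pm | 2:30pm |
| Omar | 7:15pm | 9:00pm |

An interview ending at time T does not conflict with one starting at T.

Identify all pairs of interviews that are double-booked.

Sorted by start: Rohan, Ingrid, Priya, Noor, Hannah, Sana, Omar.
Ingrid starts before Rohan ends → Rohan and Ingrid overlap.
Priya starts after Rohan ends, so nothing later overlaps Rohan either.
Priya starts exactly when Ingrid ends (back-to-back, no overlap), so nothing later overlaps Ingrid either.
Noor starts before Priya ends → Priya and Noor overlap.
Hannah starts before Priya ends → Priya and Hannah overlap.
Sana starts after Priya ends, so nothing later overlaps Priya either.
Hannah starts after Noor ends, so nothing later overlaps Noor either.
Sana starts after Hannah ends, so nothing later overlaps Hannah either.
Omar starts after Sana ends.

Hannah & Priya, Ingrid & Rohan, Noor & Priya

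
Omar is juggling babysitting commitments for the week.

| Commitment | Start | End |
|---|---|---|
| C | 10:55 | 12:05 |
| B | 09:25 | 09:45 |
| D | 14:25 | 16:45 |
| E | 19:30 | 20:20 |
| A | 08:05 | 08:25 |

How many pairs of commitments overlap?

Sorted by start: A, B, C, D, E.
B starts after A ends, so nothing later overlaps A either.
C starts after B ends, so nothing later overlaps B either.
D starts after C ends, so nothing later overlaps C either.
E starts after D ends.
No pair overlaps.

0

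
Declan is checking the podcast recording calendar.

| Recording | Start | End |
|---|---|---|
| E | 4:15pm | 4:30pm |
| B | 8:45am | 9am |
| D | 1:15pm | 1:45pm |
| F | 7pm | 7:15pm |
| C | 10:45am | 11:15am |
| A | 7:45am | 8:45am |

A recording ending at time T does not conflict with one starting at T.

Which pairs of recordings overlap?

Two intervals overlap when each starts before the other ends.
Sorted by start: A, B, C, D, E, F.
B starts exactly when A ends (back-to-back, no overlap), so A has no further overlaps.
C starts after B ends, so B has no further overlaps.
D starts after C ends, so C has no further overlaps.
E starts after D ends, so D has no further overlaps.
F starts after E ends.

no conflicts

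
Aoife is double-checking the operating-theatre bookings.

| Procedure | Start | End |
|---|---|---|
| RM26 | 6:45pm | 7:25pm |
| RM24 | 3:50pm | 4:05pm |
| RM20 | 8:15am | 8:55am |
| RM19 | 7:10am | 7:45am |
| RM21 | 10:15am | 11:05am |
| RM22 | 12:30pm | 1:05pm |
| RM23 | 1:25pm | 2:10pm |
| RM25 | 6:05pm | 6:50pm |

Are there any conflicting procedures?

Yes

Sorted by start: RM19, RM20, RM21, RM22, RM23, RM24, RM25, RM26.
RM20 starts after RM19 ends, so RM19 has no further overlaps.
RM21 starts after RM20 ends, so RM20 has no further overlaps.
RM22 starts after RM21 ends, so RM21 has no further overlaps.
RM23 starts after RM22 ends, so RM22 has no further overlaps.
RM24 starts after RM23 ends, so RM23 has no further overlaps.
RM25 starts after RM24 ends, so RM24 has no further overlaps.
RM26 starts before RM25 ends → RM25 and RM26 overlap.
That's a conflict, so the schedule is not conflict-free.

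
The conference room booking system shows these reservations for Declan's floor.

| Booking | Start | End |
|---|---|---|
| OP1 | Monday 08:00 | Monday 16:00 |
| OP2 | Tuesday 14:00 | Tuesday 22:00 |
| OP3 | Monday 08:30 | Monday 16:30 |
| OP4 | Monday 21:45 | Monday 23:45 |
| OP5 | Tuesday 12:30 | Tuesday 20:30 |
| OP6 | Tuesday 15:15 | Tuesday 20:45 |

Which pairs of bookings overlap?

OP1 & OP3, OP2 & OP5, OP2 & OP6, OP5 & OP6

Sorted by start: OP1, OP3, OP4, OP5, OP2, OP6.
OP3 starts before OP1 ends → OP1 and OP3 overlap.
OP4 starts after OP1 ends; OP1 is clear from here.
OP4 starts after OP3 ends; OP3 is clear from here.
OP5 starts after OP4 ends; OP4 is clear from here.
OP2 starts before OP5 ends → OP5 and OP2 overlap.
OP6 starts before OP5 ends → OP5 and OP6 overlap.
OP6 starts before OP2 ends → OP2 and OP6 overlap.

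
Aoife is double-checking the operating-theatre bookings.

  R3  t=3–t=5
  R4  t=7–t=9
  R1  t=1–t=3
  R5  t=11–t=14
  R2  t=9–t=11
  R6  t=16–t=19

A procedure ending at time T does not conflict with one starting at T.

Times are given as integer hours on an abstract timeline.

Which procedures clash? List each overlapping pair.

no conflicts

Sorted by start: R1, R3, R4, R2, R5, R6.
R3 starts exactly when R1 ends (back-to-back, no overlap); R1 is clear from here.
R4 starts after R3 ends; R3 is clear from here.
R2 starts exactly when R4 ends (back-to-back, no overlap); R4 is clear from here.
R5 starts exactly when R2 ends (back-to-back, no overlap); R2 is clear from here.
R6 starts after R5 ends.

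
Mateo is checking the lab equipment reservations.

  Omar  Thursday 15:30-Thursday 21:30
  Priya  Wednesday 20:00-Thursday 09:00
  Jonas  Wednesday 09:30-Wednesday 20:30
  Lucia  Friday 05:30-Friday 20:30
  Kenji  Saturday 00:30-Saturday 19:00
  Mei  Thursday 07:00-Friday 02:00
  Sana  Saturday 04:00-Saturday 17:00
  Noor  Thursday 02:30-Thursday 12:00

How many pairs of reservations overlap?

6

Sorted by start: Jonas, Priya, Noor, Mei, Omar, Lucia, Kenji, Sana.
Priya starts before Jonas ends → Jonas and Priya overlap.
Noor starts after Jonas ends — done with Jonas.
Noor starts before Priya ends → Priya and Noor overlap.
Mei starts before Priya ends → Priya and Mei overlap.
Omar starts after Priya ends — done with Priya.
Mei starts before Noor ends → Noor and Mei overlap.
Omar starts after Noor ends — done with Noor.
Omar starts before Mei ends → Mei and Omar overlap.
Lucia starts after Mei ends — done with Mei.
Lucia starts after Omar ends — done with Omar.
Kenji starts after Lucia ends — done with Lucia.
Sana starts before Kenji ends → Kenji and Sana overlap.
Overlapping pairs: Jonas & Priya, Kenji & Sana, Mei & Noor, Mei & Omar, Mei & Priya, Noor & Priya — 6 in total.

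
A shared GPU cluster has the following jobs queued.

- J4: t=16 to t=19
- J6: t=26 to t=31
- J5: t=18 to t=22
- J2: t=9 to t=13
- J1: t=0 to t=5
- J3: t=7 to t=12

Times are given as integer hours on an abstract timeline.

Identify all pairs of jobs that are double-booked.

Sorted by start: J1, J3, J2, J4, J5, J6.
J3 starts after J1 ends, so nothing later overlaps J1 either.
J2 starts before J3 ends → J3 and J2 overlap.
J4 starts after J3 ends, so nothing later overlaps J3 either.
J4 starts after J2 ends, so nothing later overlaps J2 either.
J5 starts before J4 ends → J4 and J5 overlap.
J6 starts after J4 ends.
J6 starts after J5 ends.

J2 & J3, J4 & J5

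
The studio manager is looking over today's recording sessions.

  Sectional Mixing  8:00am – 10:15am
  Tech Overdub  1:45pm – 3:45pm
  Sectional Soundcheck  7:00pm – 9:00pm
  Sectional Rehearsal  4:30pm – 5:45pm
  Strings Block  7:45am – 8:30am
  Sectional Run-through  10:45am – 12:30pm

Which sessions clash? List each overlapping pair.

Sectional Mixing & Strings Block

Two intervals overlap when each starts before the other ends.
Sorted by start: Strings Block, Sectional Mixing, Sectional Run-through, Tech Overdub, Sectional Rehearsal, Sectional Soundcheck.
Sectional Mixing starts before Strings Block ends → Strings Block and Sectional Mixing overlap.
Sectional Run-through starts after Strings Block ends — done with Strings Block.
Sectional Run-through starts after Sectional Mixing ends — done with Sectional Mixing.
Tech Overdub starts after Sectional Run-through ends — done with Sectional Run-through.
Sectional Rehearsal starts after Tech Overdub ends — done with Tech Overdub.
Sectional Soundcheck starts after Sectional Rehearsal ends.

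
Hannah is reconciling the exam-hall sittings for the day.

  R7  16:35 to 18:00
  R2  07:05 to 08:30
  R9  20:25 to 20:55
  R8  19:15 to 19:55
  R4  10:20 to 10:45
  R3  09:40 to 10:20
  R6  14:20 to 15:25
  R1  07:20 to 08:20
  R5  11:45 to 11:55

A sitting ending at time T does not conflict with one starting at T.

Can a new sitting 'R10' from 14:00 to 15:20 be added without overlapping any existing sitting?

No — it overlaps R6

R2: ends 08:30 at or before R10 starts 14:00 → clear.
R1: ends 08:20 at or before R10 starts 14:00 → clear.
R3: ends 10:20 at or before R10 starts 14:00 → clear.
R4: ends 10:45 at or before R10 starts 14:00 → clear.
R5: ends 11:55 at or before R10 starts 14:00 → clear.
R6: starts 14:20 before R10 ends 15:20, and ends 15:25 after R10 starts 14:00 → overlap.
R7: starts 16:35 at or after R10 ends 15:20 → clear.
R8: starts 19:15 at or after R10 ends 15:20 → clear.
R9: starts 20:25 at or after R10 ends 15:20 → clear.
R10 overlaps R6.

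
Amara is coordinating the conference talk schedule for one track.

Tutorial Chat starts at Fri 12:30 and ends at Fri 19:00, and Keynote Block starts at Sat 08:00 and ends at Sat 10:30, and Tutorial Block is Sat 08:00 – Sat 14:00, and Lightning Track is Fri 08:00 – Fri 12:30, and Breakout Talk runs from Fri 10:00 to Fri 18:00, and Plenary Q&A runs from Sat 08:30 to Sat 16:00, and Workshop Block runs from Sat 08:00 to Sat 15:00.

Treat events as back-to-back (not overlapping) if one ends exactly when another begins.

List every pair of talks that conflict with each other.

Sorted by start: Lightning Track, Breakout Talk, Tutorial Chat, Tutorial Block, Workshop Block, Keynote Block, Plenary Q&A.
Breakout Talk starts before Lightning Track ends → Lightning Track and Breakout Talk overlap.
Tutorial Chat starts exactly when Lightning Track ends (back-to-back, no overlap), so Lightning Track has no further overlaps.
Tutorial Chat starts before Breakout Talk ends → Breakout Talk and Tutorial Chat overlap.
Tutorial Block starts after Breakout Talk ends, so Breakout Talk has no further overlaps.
Tutorial Block starts after Tutorial Chat ends, so Tutorial Chat has no further overlaps.
Workshop Block starts before Tutorial Block ends → Tutorial Block and Workshop Block overlap.
Keynote Block starts before Tutorial Block ends → Tutorial Block and Keynote Block overlap.
Plenary Q&A starts before Tutorial Block ends → Tutorial Block and Plenary Q&A overlap.
Keynote Block starts before Workshop Block ends → Workshop Block and Keynote Block overlap.
Plenary Q&A starts before Workshop Block ends → Workshop Block and Plenary Q&A overlap.
Plenary Q&A starts before Keynote Block ends → Keynote Block and Plenary Q&A overlap.

Breakout Talk & Lightning Track, Breakout Talk & Tutorial Chat, Keynote Block & Plenary Q&A, Keynote Block & Tutorial Block, Keynote Block & Workshop Block, Plenary Q&A & Tutorial Block, Plenary Q&A & Workshop Block, Tutorial Block & Workshop Block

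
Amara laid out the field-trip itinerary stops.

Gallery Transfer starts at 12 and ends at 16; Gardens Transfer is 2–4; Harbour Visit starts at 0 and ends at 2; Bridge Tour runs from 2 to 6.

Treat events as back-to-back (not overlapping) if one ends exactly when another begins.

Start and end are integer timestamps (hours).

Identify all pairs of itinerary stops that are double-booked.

Two intervals overlap when each starts before the other ends.
Sorted by start: Harbour Visit, Gardens Transfer, Bridge Tour, Gallery Transfer.
Gardens Transfer starts exactly when Harbour Visit ends (back-to-back, no overlap); Harbour Visit is clear from here.
Bridge Tour starts before Gardens Transfer ends → Gardens Transfer and Bridge Tour overlap.
Gallery Transfer starts after Gardens Transfer ends.
Gallery Transfer starts after Bridge Tour ends.

Bridge Tour & Gardens Transfer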